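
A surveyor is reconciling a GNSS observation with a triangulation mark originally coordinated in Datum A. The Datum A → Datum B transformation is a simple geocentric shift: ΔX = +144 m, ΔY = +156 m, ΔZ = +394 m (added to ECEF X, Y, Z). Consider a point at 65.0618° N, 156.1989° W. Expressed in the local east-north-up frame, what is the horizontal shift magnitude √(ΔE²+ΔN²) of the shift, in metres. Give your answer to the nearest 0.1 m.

The local east axis at (φ, λ) is (−sin λ, cos λ, 0), so ΔE = −sin(-156.1989°)·144 + cos(-156.1989°)·156 = -84.62 m.
The local north axis is (−sin φ cos λ, −sin φ sin λ, cos φ), giving ΔN = 119.469 + 57.086 + 166.126 = 342.68 m.
Horizontal magnitude = √(ΔE² + ΔN²) = √((-84.62)² + 342.68²) = 352.97 m.

353.0 m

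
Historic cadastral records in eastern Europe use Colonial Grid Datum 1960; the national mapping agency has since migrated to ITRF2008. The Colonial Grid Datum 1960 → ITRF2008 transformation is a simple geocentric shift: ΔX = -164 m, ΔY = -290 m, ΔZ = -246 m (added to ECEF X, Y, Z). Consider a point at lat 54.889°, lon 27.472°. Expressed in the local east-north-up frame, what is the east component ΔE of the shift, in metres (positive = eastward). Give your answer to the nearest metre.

ΔE = -182 m

At φ = 54.889°, λ = 27.472°: sin φ = 0.818039, cos φ = 0.575162, sin λ = 0.461315, cos λ = 0.887236.
ΔE = −sin λ·ΔX + cos λ·ΔY = −(0.461315)·(-164) + (0.887236)·(-290) = -181.64 m.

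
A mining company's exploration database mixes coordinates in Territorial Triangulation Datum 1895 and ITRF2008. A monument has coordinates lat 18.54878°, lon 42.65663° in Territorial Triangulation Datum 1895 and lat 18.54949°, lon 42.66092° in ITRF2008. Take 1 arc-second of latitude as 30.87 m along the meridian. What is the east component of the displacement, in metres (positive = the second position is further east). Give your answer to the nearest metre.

ΔE = 452 m

Δφ = 18.54949° − 18.54878° = +0.00071°; Δλ = 42.66092° − 42.65663° = +0.00429°.
1° of latitude = 3600 × 30.87 = 111132 m.
ΔN = Δφ × 111132 = 78.9 m; ΔE = Δλ × 111132 × cos(18.54878°) = +0.00429 × 111132 × 0.948053 = 452.0 m.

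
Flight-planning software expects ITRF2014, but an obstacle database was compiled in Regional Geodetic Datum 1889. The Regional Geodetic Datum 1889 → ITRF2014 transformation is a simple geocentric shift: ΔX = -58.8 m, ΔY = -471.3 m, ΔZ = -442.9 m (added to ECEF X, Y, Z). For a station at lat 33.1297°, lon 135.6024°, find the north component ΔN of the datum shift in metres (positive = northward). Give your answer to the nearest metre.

The local north axis is (−sin φ cos λ, −sin φ sin λ, cos φ), giving ΔN = -22.961 + 180.213 − 370.900 = -213.65 m.

ΔN = -214 m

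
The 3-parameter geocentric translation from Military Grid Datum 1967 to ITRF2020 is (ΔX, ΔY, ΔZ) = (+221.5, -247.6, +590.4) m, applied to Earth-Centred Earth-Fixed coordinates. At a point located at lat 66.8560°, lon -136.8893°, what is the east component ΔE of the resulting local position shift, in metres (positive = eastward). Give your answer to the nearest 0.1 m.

At φ = 66.8560°, λ = -136.8893°: sin φ = 0.919520, cos φ = 0.393043, sin λ = -0.683410, cos λ = -0.730035.
ΔE = −sin λ·ΔX + cos λ·ΔY = −(-0.683410)·(221.5) + (-0.730035)·(-247.6) = 332.13 m.

ΔE = 332.1 m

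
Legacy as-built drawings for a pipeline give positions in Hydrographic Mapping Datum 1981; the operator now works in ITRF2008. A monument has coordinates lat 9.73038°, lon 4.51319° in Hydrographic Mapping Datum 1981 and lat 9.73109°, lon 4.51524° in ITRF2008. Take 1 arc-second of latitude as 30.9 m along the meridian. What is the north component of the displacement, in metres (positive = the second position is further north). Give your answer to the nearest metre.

Δφ = 9.73109° − 9.73038° = +0.00071°; Δλ = 4.51524° − 4.51319° = +0.00205°.
1° of latitude = 3600 × 30.90 = 111240 m.
ΔN = Δφ × 111240 = 79.0 m; ΔE = Δλ × 111240 × cos(9.73038°) = +0.00205 × 111240 × 0.985614 = 224.8 m.

ΔN = 79 m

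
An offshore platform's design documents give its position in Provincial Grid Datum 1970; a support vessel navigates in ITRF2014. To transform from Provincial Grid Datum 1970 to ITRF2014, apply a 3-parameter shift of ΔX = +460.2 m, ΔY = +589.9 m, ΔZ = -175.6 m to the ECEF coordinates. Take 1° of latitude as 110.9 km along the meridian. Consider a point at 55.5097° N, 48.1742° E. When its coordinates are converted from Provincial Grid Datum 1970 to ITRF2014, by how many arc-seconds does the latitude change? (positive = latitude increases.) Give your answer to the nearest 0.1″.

Δφ = -23.2″

sin φ = 0.824222, cos φ = 0.566267, sin λ = 0.745176, cos λ = 0.666868.
North component: ΔN = −sin φ cos λ·ΔX − sin φ sin λ·ΔY + cos φ·ΔZ = −(0.824222)(0.666868)(460.2) − (0.824222)(0.745176)(589.9) + (0.566267)(-175.6) = -714.70 m.
1° of latitude spans 110900 m, so Δφ = -714.70 / 110900 × 3600 = -23.200″.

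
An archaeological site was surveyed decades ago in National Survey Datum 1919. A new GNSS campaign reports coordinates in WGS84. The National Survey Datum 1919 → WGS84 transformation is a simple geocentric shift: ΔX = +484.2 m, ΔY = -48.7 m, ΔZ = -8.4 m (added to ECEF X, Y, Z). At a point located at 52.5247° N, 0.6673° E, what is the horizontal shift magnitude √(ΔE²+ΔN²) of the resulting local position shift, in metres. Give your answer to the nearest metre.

393 m

At φ = 52.5247°, λ = 0.6673°: sin φ = 0.793616, cos φ = 0.608419, sin λ = 0.011646, cos λ = 0.999932.
ΔE = −sin λ·ΔX + cos λ·ΔY = −(0.011646)·(484.2) + (0.999932)·(-48.7) = -54.34 m.
ΔN = −sin φ cos λ·ΔX − sin φ sin λ·ΔY + cos φ·ΔZ = −(0.793616)(0.999932)(484.2) − (0.793616)(0.011646)(-48.7) + (0.608419)(-8.4) = -388.90 m.
Horizontal magnitude = √(ΔE² + ΔN²) = √((-54.34)² + (-388.90)²) = 392.68 m.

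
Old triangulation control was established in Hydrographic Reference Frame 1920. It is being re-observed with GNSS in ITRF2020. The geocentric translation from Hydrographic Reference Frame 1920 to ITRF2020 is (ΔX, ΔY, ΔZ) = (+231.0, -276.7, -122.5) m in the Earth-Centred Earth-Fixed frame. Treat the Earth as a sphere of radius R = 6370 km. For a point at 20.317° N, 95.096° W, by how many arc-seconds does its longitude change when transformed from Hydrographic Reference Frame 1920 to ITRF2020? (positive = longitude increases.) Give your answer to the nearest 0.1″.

sin φ = 0.347214, cos φ = 0.937786, sin λ = -0.996047, cos λ = -0.088825.
East component: ΔE = −sin λ·ΔX + cos λ·ΔY = −(-0.996047)(231.0) + (-0.088825)(-276.7) = 254.66 m.
1° of latitude spans πR/180 = 111177 m; at latitude φ, 1° of longitude spans that × cos φ = 104260.7 m, so Δλ = 254.66 / 104260.7 × 3600 = 8.793″.

Δλ = 8.8″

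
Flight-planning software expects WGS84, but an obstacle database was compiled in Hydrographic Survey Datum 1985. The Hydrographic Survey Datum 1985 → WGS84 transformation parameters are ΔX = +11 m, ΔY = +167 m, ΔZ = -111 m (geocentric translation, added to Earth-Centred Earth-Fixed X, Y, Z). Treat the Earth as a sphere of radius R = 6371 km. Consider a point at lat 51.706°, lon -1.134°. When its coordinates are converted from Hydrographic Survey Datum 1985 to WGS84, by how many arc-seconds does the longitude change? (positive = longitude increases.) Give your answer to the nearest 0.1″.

Δλ = 8.7″

sin φ = 0.784841, cos φ = 0.619697, sin λ = -0.019791, cos λ = 0.999804.
East component: ΔE = −sin λ·ΔX + cos λ·ΔY = −(-0.019791)(11) + (0.999804)(167) = 167.18 m.
1° of latitude spans πR/180 = 111195 m; at latitude φ, 1° of longitude spans that × cos φ = 68907.1 m, so Δλ = 167.18 / 68907.1 × 3600 = 8.734″.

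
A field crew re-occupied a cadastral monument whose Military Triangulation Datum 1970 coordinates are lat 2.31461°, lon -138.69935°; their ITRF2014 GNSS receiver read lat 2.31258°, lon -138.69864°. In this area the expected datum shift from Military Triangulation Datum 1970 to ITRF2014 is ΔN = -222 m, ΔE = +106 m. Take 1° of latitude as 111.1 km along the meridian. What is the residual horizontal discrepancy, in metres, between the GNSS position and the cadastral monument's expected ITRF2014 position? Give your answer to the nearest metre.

Observed coordinate differences: Δφ = -0.00203°, Δλ = +0.00071°.
Converting to metres (1° lat = 111100 m, cos φ = 0.999184): observed ΔN = -225.5 m, observed ΔE = 78.8 m.
Subtracting the expected shift leaves a residual of -225.5 − (-222) = -3.5 m north and 78.8 − (106) = -27.2 m east.
Residual distance = √((-3.5)² + (-27.2)²) = 27.4 m.

27 m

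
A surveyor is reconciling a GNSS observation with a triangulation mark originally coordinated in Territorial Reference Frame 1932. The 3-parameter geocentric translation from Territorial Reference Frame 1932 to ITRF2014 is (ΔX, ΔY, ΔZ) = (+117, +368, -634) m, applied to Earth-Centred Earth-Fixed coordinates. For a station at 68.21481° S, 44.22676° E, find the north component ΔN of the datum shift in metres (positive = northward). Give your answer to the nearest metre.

At φ = -68.21481°, λ = 44.22676°: sin φ = -0.928582, cos φ = 0.371128, sin λ = 0.697500, cos λ = 0.716585.
ΔN = −sin φ cos λ·ΔX − sin φ sin λ·ΔY + cos φ·ΔZ = −(-0.928582)(0.716585)(117) − (-0.928582)(0.697500)(368) + (0.371128)(-634) = 80.91 m.

ΔN = 81 m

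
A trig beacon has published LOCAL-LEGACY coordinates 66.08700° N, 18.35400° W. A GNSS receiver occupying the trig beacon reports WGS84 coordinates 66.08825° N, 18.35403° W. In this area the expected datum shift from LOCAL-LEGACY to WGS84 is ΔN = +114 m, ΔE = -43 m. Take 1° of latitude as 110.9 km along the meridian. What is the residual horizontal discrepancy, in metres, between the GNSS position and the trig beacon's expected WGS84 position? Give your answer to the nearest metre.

Observed coordinate differences: Δφ = +0.00125°, Δλ = -0.00003°.
Converting to metres (1° lat = 110900 m, cos φ = 0.405349): observed ΔN = 138.6 m, observed ΔE = -1.3 m.
Subtracting the expected shift leaves a residual of 138.6 − (114) = 24.6 m north and -1.3 − (-43) = 41.7 m east.
Residual distance = √(24.6² + 41.7²) = 48.4 m.

48 m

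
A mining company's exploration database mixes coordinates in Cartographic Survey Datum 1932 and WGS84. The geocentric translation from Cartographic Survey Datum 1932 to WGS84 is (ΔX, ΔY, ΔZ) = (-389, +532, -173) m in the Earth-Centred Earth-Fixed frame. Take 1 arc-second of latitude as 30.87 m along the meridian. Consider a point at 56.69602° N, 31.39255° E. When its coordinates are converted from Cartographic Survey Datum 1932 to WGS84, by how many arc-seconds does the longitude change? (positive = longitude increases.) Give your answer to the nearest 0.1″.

Δλ = 38.7″

sin φ = 0.835769, cos φ = 0.549081, sin λ = 0.520899, cos λ = 0.853619.
East component: ΔE = −sin λ·ΔX + cos λ·ΔY = −(0.520899)(-389) + (0.853619)(532) = 656.75 m.
1° of latitude spans 3600 × 30.87 = 111132 m; at latitude φ, 1° of longitude spans that × cos φ = 61020.5 m, so Δλ = 656.75 / 61020.5 × 3600 = 38.746″.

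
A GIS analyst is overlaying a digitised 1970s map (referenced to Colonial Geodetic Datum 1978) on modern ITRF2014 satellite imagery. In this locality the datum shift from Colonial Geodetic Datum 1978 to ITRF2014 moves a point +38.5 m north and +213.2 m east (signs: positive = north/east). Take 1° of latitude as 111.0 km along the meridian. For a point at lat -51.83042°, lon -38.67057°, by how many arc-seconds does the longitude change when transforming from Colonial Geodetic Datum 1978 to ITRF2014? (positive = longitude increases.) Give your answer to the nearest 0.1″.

Δλ = 11.2″

At latitude -51.83042°, cos φ = 0.617991.
1° of longitude at this latitude = 111.0 × cos φ = 68.60 km, so Δλ = 213.2 / 68597.0 = 0.0031080° = 11.189″.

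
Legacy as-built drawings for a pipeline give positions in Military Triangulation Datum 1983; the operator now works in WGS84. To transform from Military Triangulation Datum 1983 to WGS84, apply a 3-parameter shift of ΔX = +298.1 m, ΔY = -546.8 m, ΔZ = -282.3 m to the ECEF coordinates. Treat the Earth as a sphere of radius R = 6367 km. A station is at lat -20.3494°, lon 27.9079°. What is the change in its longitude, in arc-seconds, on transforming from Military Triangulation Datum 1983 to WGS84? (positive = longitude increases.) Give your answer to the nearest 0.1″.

sin φ = -0.347744, cos φ = 0.937589, sin λ = 0.468052, cos λ = 0.883701.
East component: ΔE = −sin λ·ΔX + cos λ·ΔY = −(0.468052)(298.1) + (0.883701)(-546.8) = -622.73 m.
1° of latitude spans πR/180 = 111125 m; at latitude φ, 1° of longitude spans that × cos φ = 104189.7 m, so Δλ = -622.73 / 104189.7 × 3600 = -21.517″.

Δλ = -21.5″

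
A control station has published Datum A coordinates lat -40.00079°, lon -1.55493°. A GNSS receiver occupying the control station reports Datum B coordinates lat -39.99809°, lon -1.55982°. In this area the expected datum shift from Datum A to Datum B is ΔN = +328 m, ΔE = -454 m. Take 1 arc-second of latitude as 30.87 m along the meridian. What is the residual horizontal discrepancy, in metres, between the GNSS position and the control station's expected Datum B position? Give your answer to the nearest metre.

Observed coordinate differences: Δφ = +0.00270°, Δλ = -0.00489°.
Converting to metres (1° lat = 111132 m, cos φ = 0.766036): observed ΔN = 300.1 m, observed ΔE = -416.3 m.
Subtracting the expected shift leaves a residual of 300.1 − (328) = -27.9 m north and -416.3 − (-454) = 37.7 m east.
Residual distance = √((-27.9)² + 37.7²) = 46.9 m.

47 m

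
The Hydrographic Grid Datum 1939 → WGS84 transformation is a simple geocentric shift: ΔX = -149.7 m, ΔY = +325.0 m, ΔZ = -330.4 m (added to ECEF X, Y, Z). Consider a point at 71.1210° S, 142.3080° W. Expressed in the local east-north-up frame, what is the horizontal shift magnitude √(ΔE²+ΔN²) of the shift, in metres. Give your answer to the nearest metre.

At φ = -71.1210°, λ = -142.3080°: sin φ = -0.946204, cos φ = 0.323571, sin λ = -0.611417, cos λ = -0.791309.
ΔE = −sin λ·ΔX + cos λ·ΔY = −(-0.611417)·(-149.7) + (-0.791309)·(325.0) = -348.70 m.
ΔN = −sin φ cos λ·ΔX − sin φ sin λ·ΔY + cos φ·ΔZ = −(-0.946204)(-0.791309)(-149.7) − (-0.946204)(-0.611417)(325.0) + (0.323571)(-330.4) = -182.84 m.
Horizontal magnitude = √(ΔE² + ΔN²) = √((-348.70)² + (-182.84)²) = 393.73 m.

394 m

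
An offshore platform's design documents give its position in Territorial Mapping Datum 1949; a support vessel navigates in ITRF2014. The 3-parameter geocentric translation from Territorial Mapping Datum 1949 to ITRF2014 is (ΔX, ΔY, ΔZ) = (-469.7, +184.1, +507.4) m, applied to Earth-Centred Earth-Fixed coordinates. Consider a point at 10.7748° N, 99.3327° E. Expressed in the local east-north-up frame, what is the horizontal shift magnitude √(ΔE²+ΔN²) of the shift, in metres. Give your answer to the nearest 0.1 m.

The local east axis at (φ, λ) is (−sin λ, cos λ, 0), so ΔE = −sin(99.3327°)·(-469.7) + cos(99.3327°)·184.1 = 433.63 m.
The local north axis is (−sin φ cos λ, −sin φ sin λ, cos φ), giving ΔN = -14.240 − 33.962 + 498.454 = 450.25 m.
Horizontal magnitude = √(ΔE² + ΔN²) = √(433.63² + 450.25²) = 625.11 m.

625.1 m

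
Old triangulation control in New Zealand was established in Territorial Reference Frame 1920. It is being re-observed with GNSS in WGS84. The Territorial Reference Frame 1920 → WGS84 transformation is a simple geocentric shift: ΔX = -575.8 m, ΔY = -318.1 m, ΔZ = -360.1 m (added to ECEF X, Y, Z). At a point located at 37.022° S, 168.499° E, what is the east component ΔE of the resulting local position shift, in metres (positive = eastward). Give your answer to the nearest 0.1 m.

ΔE = 426.5 m

At φ = -37.022°, λ = 168.499°: sin φ = -0.602122, cos φ = 0.798404, sin λ = 0.199385, cos λ = -0.979921.
ΔE = −sin λ·ΔX + cos λ·ΔY = −(0.199385)·(-575.8) + (-0.979921)·(-318.1) = 426.52 m.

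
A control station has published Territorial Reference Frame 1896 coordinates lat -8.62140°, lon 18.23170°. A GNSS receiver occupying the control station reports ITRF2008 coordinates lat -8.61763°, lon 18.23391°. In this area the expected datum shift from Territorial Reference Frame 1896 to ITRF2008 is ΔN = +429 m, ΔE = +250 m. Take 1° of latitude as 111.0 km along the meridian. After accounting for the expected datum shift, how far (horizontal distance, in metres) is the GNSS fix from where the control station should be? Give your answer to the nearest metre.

Observed coordinate differences: Δφ = +0.00377°, Δλ = +0.00221°.
Converting to metres (1° lat = 111000 m, cos φ = 0.988700): observed ΔN = 418.5 m, observed ΔE = 242.5 m.
Subtracting the expected shift leaves a residual of 418.5 − (429) = -10.5 m north and 242.5 − (250) = -7.5 m east.
Residual distance = √((-10.5)² + (-7.5)²) = 12.9 m.

13 m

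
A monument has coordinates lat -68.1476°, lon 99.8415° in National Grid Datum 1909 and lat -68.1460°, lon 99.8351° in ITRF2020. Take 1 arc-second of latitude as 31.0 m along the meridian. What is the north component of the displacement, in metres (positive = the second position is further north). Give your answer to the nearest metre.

ΔN = 179 m

Δφ = -68.1460° − -68.1476° = +0.0016°; Δλ = 99.8351° − 99.8415° = -0.0064°.
1° of latitude = 3600 × 31.00 = 111600 m.
ΔN = Δφ × 111600 = 178.6 m; ΔE = Δλ × 111600 × cos(-68.1476°) = -0.0064 × 111600 × 0.372217 = -265.9 m.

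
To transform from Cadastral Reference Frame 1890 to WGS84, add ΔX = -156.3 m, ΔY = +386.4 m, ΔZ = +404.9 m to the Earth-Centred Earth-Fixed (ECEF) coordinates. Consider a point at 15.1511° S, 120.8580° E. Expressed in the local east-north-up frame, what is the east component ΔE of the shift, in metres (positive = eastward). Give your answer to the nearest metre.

The local east axis at (φ, λ) is (−sin λ, cos λ, 0), so ΔE = −sin(120.8580°)·(-156.3) + cos(120.8580°)·386.4 = -64.01 m.

ΔE = -64 m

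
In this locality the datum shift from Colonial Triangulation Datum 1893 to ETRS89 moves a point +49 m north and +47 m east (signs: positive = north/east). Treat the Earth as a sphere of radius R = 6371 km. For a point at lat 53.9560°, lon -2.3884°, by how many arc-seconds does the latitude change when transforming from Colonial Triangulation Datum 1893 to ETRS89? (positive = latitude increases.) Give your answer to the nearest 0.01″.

Δφ = 1.59″

On a sphere of radius R, 1 rad of latitude = R, so Δφ = ΔN / R = 49.0 / 6371000 = 7.6911e-06 rad = 1.586″.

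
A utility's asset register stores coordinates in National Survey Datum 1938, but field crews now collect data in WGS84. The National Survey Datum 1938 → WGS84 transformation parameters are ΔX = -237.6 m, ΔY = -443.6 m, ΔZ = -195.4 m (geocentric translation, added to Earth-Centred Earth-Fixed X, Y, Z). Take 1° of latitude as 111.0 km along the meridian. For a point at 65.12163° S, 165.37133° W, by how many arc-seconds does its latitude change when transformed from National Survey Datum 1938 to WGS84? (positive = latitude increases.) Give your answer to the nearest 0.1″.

Δφ = 7.4″

sin φ = -0.907203, cos φ = 0.420693, sin λ = -0.252554, cos λ = -0.967583.
North component: ΔN = −sin φ cos λ·ΔX − sin φ sin λ·ΔY + cos φ·ΔZ = −(-0.907203)(-0.967583)(-237.6) − (-0.907203)(-0.252554)(-443.6) + (0.420693)(-195.4) = 228.00 m.
1° of latitude spans 111000 m, so Δφ = 228.00 / 111000 × 3600 = 7.394″.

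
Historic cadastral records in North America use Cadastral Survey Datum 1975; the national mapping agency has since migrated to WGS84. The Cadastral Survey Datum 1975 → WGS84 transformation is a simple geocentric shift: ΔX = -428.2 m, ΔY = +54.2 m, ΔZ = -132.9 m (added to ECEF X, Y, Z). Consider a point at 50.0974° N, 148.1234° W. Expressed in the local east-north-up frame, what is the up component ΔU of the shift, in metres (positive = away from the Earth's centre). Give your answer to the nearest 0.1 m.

ΔU = 112.9 m

At φ = 50.0974°, λ = -148.1234°: sin φ = 0.767136, cos φ = 0.641484, sin λ = -0.528092, cos λ = -0.849187.
ΔU = cos φ cos λ·ΔX + cos φ sin λ·ΔY + sin φ·ΔZ = (0.641484)(-0.849187)(-428.2) + (0.641484)(-0.528092)(54.2) + (0.767136)(-132.9) = 112.94 m.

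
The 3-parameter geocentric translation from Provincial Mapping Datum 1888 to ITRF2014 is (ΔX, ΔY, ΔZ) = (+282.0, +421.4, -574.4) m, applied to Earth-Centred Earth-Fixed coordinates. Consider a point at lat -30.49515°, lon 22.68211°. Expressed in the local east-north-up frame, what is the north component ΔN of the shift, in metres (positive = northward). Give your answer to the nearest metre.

ΔN = -280 m

The local north axis is (−sin φ cos λ, −sin φ sin λ, cos φ), giving ΔN = 132.037 + 82.463 − 494.944 = -280.44 m.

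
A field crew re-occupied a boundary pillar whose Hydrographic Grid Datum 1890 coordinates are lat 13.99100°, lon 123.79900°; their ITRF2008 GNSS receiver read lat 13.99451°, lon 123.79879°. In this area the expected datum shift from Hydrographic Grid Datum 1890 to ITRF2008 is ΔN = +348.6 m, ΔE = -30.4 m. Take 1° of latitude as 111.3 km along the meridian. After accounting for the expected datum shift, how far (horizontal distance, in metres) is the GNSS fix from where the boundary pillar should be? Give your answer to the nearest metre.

43 m

Observed coordinate differences: Δφ = +0.00351°, Δλ = -0.00021°.
Converting to metres (1° lat = 111300 m, cos φ = 0.970334): observed ΔN = 390.7 m, observed ΔE = -22.7 m.
Subtracting the expected shift leaves a residual of 390.7 − (348.6) = 42.1 m north and -22.7 − (-30.4) = 7.7 m east.
Residual distance = √(42.1² + 7.7²) = 42.8 m.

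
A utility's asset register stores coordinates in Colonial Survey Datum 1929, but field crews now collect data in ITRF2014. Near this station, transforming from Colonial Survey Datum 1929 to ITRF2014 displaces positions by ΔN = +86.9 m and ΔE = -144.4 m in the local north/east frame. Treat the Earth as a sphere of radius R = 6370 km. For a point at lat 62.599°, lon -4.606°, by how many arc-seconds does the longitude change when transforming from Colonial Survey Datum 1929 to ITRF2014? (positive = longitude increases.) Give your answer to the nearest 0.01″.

At latitude 62.599°, cos φ = 0.460215.
One radian of longitude at latitude φ spans R cos φ, so Δλ = ΔE / (R cos φ) = -144.4 / (6370000 × 0.460215) = -4.9257e-05 rad = -10.160″.

Δλ = -10.16″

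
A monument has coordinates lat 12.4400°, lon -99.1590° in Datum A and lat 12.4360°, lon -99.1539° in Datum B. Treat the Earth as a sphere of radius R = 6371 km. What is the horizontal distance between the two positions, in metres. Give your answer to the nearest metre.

710 m

Δφ = 12.4360° − 12.4400° = -0.0040°; Δλ = -99.1539° − -99.1590° = +0.0051°.
1° along a meridian = πR/180 = 111195 m.
ΔN = Δφ × 111195 = -444.8 m; ΔE = Δλ × 111195 × cos(12.4400°) = +0.0051 × 111195 × 0.976522 = 553.8 m.
Distance = √(ΔE² + ΔN²) = √(553.8² + (-444.8)²) = 710.3 m.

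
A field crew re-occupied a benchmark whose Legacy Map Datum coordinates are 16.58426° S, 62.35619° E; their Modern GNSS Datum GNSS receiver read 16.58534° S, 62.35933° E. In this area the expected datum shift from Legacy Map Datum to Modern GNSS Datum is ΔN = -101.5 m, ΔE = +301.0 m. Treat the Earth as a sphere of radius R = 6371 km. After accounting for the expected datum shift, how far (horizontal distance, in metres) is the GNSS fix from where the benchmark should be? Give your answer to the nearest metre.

Observed coordinate differences: Δφ = -0.00108°, Δλ = +0.00314°.
Converting to metres (1° lat = 111195 m, cos φ = 0.958401): observed ΔN = -120.1 m, observed ΔE = 334.6 m.
Subtracting the expected shift leaves a residual of -120.1 − (-101.5) = -18.6 m north and 334.6 − (301.0) = 33.6 m east.
Residual distance = √((-18.6)² + 33.6²) = 38.4 m.

38 m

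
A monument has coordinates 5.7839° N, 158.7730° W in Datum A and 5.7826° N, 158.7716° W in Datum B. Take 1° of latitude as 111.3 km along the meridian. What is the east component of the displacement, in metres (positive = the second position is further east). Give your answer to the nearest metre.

Δφ = 5.7826° − 5.7839° = -0.0013°; Δλ = -158.7716° − -158.7730° = +0.0014°.
ΔN = Δφ × 111300 = -144.7 m; ΔE = Δλ × 111300 × cos(5.7839°) = +0.0014 × 111300 × 0.994909 = 155.0 m.

ΔE = 155 m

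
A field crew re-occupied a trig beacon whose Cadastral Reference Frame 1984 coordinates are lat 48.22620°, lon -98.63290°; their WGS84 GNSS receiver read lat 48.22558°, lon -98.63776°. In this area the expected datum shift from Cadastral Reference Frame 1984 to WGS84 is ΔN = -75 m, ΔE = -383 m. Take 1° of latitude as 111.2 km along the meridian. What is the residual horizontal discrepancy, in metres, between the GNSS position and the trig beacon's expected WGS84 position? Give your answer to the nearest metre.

24 m

Observed coordinate differences: Δφ = -0.00062°, Δλ = -0.00486°.
Converting to metres (1° lat = 111200 m, cos φ = 0.666192): observed ΔN = -68.9 m, observed ΔE = -360.0 m.
Subtracting the expected shift leaves a residual of -68.9 − (-75) = 6.1 m north and -360.0 − (-383) = 23.0 m east.
Residual distance = √(6.1² + 23.0²) = 23.8 m.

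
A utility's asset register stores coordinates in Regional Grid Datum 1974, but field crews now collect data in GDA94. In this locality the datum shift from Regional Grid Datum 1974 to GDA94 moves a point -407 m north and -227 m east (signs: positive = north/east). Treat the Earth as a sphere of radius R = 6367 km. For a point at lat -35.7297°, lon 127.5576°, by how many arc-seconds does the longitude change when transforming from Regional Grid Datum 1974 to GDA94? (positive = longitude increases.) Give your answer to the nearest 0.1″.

At latitude -35.7297°, cos φ = 0.811781.
One radian of longitude at latitude φ spans R cos φ, so Δλ = ΔE / (R cos φ) = -227.0 / (6367000 × 0.811781) = -4.3919e-05 rad = -9.059″.

Δλ = -9.1″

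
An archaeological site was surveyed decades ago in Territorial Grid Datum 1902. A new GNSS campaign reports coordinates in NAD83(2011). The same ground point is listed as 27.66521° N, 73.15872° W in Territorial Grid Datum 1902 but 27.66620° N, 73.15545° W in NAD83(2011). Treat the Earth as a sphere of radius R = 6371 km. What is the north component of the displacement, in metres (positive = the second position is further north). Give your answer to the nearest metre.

ΔN = 110 m

Δφ = 27.66620° − 27.66521° = +0.00099°; Δλ = -73.15545° − -73.15872° = +0.00327°.
1° along a meridian = πR/180 = 111195 m.
ΔN = Δφ × 111195 = 110.1 m; ΔE = Δλ × 111195 × cos(27.66521°) = +0.00327 × 111195 × 0.885676 = 322.0 m.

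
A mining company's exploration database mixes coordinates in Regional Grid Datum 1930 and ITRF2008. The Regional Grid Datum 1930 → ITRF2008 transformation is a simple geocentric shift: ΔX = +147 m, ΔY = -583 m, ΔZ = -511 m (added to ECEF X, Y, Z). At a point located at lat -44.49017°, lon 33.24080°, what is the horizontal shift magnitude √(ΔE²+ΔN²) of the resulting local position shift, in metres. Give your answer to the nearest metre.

The local east axis at (φ, λ) is (−sin λ, cos λ, 0), so ΔE = −sin(33.24080°)·147 + cos(33.24080°)·(-583) = -568.19 m.
The local north axis is (−sin φ cos λ, −sin φ sin λ, cos φ), giving ΔN = 86.160 − 223.955 − 364.532 = -502.33 m.
Horizontal magnitude = √(ΔE² + ΔN²) = √((-568.19)² + (-502.33)²) = 758.40 m.

758 m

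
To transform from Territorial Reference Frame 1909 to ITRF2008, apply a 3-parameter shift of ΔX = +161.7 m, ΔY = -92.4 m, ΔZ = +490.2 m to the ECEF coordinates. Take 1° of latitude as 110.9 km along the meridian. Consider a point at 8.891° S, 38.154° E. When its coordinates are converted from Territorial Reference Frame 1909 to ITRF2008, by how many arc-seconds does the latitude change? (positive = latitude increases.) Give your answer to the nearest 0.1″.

Δφ = 16.1″

sin φ = -0.154555, cos φ = 0.987984, sin λ = 0.617777, cos λ = 0.786353.
North component: ΔN = −sin φ cos λ·ΔX − sin φ sin λ·ΔY + cos φ·ΔZ = −(-0.154555)(0.786353)(161.7) − (-0.154555)(0.617777)(-92.4) + (0.987984)(490.2) = 495.14 m.
1° of latitude spans 110900 m, so Δφ = 495.14 / 110900 × 3600 = 16.073″.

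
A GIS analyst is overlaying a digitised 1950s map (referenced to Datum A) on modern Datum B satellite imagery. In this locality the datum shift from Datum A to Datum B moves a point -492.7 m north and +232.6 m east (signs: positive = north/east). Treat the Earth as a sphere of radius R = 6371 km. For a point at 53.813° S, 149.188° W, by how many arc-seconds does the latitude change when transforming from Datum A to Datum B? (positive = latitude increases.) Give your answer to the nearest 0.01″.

Δφ = -15.95″

On a sphere of radius R, 1 rad of latitude = R, so Δφ = ΔN / R = -492.7 / 6371000 = -7.7335e-05 rad = -15.951″.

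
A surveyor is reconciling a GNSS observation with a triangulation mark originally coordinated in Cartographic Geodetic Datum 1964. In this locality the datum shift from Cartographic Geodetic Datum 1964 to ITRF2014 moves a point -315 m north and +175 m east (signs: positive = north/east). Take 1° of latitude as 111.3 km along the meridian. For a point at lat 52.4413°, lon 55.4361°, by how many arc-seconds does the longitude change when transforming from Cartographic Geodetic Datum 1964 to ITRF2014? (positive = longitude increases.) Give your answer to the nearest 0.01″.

Δλ = 9.29″

At latitude 52.4413°, cos φ = 0.609574.
1° of longitude at this latitude = 111.3 × cos φ = 67.85 km, so Δλ = 175.0 / 67845.6 = 0.0025794° = 9.286″.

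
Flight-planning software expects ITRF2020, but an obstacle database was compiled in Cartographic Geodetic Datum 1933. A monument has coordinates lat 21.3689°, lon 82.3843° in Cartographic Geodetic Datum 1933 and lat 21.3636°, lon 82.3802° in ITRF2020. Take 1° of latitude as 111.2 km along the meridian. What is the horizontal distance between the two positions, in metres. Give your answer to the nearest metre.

726 m

Δφ = 21.3636° − 21.3689° = -0.0053°; Δλ = 82.3802° − 82.3843° = -0.0041°.
ΔN = Δφ × 111200 = -589.4 m; ΔE = Δλ × 111200 × cos(21.3689°) = -0.0041 × 111200 × 0.931254 = -424.6 m.
Distance = √(ΔE² + ΔN²) = √((-424.6)² + (-589.4)²) = 726.4 m.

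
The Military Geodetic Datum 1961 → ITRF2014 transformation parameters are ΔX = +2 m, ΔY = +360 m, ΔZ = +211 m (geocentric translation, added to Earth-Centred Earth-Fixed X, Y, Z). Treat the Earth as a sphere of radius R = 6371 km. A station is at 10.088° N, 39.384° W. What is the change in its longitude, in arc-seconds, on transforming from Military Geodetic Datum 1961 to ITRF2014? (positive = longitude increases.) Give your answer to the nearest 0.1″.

sin φ = 0.175161, cos φ = 0.984540, sin λ = -0.634515, cos λ = 0.772911.
East component: ΔE = −sin λ·ΔX + cos λ·ΔY = −(-0.634515)(2) + (0.772911)(360) = 279.52 m.
1° of latitude spans πR/180 = 111195 m; at latitude φ, 1° of longitude spans that × cos φ = 109475.8 m, so Δλ = 279.52 / 109475.8 × 3600 = 9.192″.

Δλ = 9.2″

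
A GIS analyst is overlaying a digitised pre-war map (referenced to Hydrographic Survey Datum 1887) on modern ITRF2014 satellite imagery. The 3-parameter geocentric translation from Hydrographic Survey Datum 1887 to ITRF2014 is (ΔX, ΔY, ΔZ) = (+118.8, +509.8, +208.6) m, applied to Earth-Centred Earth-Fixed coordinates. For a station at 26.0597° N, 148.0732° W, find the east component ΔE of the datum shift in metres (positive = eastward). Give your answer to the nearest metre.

At φ = 26.0597°, λ = -148.0732°: sin φ = 0.439307, cos φ = 0.898337, sin λ = -0.528835, cos λ = -0.848724.
ΔE = −sin λ·ΔX + cos λ·ΔY = −(-0.528835)·(118.8) + (-0.848724)·(509.8) = -369.85 m.

ΔE = -370 m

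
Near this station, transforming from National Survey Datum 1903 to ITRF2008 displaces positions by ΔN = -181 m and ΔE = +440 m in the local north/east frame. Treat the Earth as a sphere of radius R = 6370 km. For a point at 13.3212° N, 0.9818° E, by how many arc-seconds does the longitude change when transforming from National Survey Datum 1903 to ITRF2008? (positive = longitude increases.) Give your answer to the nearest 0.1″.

Δλ = 14.6″

At latitude 13.3212°, cos φ = 0.973094.
One radian of longitude at latitude φ spans R cos φ, so Δλ = ΔE / (R cos φ) = 440.0 / (6370000 × 0.973094) = 7.0984e-05 rad = 14.641″.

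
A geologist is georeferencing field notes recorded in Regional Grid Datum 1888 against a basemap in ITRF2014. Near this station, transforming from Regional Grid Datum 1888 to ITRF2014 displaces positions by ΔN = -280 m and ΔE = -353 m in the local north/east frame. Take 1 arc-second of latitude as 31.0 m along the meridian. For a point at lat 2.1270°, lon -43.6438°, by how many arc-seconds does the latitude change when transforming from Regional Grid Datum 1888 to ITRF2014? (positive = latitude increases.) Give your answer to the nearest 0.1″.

Δφ = -9.0″

1″ of latitude = 31.00 m, so Δφ = -280.0 / 31.00 = -9.032″.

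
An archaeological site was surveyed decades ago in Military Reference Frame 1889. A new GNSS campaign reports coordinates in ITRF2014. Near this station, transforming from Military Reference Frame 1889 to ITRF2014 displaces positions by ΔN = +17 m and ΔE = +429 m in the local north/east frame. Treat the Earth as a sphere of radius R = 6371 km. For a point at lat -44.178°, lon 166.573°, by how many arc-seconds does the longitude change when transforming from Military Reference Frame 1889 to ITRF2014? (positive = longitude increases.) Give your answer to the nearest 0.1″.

Δλ = 19.4″

At latitude -44.178°, cos φ = 0.717178.
One radian of longitude at latitude φ spans R cos φ, so Δλ = ΔE / (R cos φ) = 429.0 / (6371000 × 0.717178) = 9.3891e-05 rad = 19.366″.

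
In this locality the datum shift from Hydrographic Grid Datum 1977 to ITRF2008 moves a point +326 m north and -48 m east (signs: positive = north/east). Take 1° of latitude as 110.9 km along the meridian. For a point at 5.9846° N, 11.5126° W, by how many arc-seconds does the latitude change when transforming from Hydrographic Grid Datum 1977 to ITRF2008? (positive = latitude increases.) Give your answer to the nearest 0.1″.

Δφ = 10.6″

1° of latitude = 110.9 km, so Δφ = 326.0 / 110900 = 0.0029396° = 10.583″.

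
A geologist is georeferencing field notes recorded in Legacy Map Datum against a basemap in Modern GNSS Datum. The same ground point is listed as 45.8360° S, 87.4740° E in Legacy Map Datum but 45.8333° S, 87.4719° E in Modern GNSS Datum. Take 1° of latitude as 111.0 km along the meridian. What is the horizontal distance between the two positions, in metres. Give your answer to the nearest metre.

Δφ = -45.8333° − -45.8360° = +0.0027°; Δλ = 87.4719° − 87.4740° = -0.0021°.
ΔN = Δφ × 111000 = 299.7 m; ΔE = Δλ × 111000 × cos(-45.8360°) = -0.0021 × 111000 × 0.696715 = -162.4 m.
Distance = √(ΔE² + ΔN²) = √((-162.4)² + 299.7²) = 340.9 m.

341 m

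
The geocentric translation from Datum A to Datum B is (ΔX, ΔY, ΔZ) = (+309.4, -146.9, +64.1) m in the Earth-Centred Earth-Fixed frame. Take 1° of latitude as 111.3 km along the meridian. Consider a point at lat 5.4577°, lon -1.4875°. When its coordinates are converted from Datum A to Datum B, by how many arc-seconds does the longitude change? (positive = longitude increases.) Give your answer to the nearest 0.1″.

Δλ = -4.5″

sin φ = 0.095111, cos φ = 0.995467, sin λ = -0.025959, cos λ = 0.999663.
East component: ΔE = −sin λ·ΔX + cos λ·ΔY = −(-0.025959)(309.4) + (0.999663)(-146.9) = -138.82 m.
1° of latitude spans 111300 m; at latitude φ, 1° of longitude spans that × cos φ = 110795.4 m, so Δλ = -138.82 / 110795.4 × 3600 = -4.511″.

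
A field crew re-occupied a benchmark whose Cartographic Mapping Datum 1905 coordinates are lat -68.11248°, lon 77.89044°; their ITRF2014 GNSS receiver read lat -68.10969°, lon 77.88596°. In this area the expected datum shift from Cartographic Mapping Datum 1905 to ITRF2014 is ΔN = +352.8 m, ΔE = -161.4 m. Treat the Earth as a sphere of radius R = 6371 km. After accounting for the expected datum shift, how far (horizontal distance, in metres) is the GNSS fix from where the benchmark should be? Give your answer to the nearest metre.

49 m

Observed coordinate differences: Δφ = +0.00279°, Δλ = -0.00448°.
Converting to metres (1° lat = 111195 m, cos φ = 0.372786): observed ΔN = 310.2 m, observed ΔE = -185.7 m.
Subtracting the expected shift leaves a residual of 310.2 − (352.8) = -42.6 m north and -185.7 − (-161.4) = -24.3 m east.
Residual distance = √((-42.6)² + (-24.3)²) = 49.0 m.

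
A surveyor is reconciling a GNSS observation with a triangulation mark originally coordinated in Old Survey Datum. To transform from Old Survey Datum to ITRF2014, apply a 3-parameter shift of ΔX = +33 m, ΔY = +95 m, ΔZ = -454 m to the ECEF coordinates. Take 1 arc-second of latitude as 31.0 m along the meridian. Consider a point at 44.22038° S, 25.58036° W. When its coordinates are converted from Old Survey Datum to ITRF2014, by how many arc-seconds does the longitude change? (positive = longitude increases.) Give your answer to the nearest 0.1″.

sin φ = -0.697420, cos φ = 0.716663, sin λ = -0.431777, cos λ = 0.901981.
East component: ΔE = −sin λ·ΔX + cos λ·ΔY = −(-0.431777)(33) + (0.901981)(95) = 99.94 m.
1° of latitude spans 3600 × 31.00 = 111600 m; at latitude φ, 1° of longitude spans that × cos φ = 79979.5 m, so Δλ = 99.94 / 79979.5 × 3600 = 4.498″.

Δλ = 4.5″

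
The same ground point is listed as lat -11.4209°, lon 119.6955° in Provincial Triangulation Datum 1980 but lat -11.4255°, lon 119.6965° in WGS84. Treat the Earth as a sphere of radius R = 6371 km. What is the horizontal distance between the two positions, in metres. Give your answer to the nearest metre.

523 m

Δφ = -11.4255° − -11.4209° = -0.0046°; Δλ = 119.6965° − 119.6955° = +0.0010°.
1° along a meridian = πR/180 = 111195 m.
ΔN = Δφ × 111195 = -511.5 m; ΔE = Δλ × 111195 × cos(-11.4209°) = +0.0010 × 111195 × 0.980199 = 109.0 m.
Distance = √(ΔE² + ΔN²) = √(109.0² + (-511.5)²) = 523.0 m.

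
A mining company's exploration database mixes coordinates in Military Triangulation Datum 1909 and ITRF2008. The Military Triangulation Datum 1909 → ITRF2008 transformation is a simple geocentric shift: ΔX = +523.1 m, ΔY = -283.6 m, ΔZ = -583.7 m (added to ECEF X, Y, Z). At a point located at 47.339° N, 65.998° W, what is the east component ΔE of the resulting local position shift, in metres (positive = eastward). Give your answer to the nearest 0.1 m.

At φ = 47.339°, λ = -65.998°: sin φ = 0.735376, cos φ = 0.677659, sin λ = -0.913531, cos λ = 0.406769.
ΔE = −sin λ·ΔX + cos λ·ΔY = −(-0.913531)·(523.1) + (0.406769)·(-283.6) = 362.51 m.

ΔE = 362.5 m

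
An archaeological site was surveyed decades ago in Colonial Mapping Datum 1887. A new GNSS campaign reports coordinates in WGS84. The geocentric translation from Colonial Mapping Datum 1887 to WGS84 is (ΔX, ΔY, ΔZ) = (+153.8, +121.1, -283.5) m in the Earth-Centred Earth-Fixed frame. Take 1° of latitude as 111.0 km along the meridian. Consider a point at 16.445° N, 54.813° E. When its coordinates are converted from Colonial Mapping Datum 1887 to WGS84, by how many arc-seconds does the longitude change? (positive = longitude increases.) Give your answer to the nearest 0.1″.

sin φ = 0.283095, cos φ = 0.959092, sin λ = 0.817276, cos λ = 0.576247.
East component: ΔE = −sin λ·ΔX + cos λ·ΔY = −(0.817276)(153.8) + (0.576247)(121.1) = -55.91 m.
1° of latitude spans 111000 m; at latitude φ, 1° of longitude spans that × cos φ = 106459.2 m, so Δλ = -55.91 / 106459.2 × 3600 = -1.891″.

Δλ = -1.9″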